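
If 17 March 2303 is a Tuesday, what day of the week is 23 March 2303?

Monday

Within March 2303: 23 − 17 = 6 days.
6 mod 7 = 6, so 6 days after Tuesday is Monday.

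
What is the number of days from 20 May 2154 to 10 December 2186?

From May 20, 2154 to May 20, 2186: 32 years, of which 8 contain a Feb 29 — 24×365 + 8×366 = 11688 days.
May 2186: 31 − 20 = 11 days remain.
Then June (30), July (31), August (31), September (30), October (31), November (30): 30 + 31 + 31 + 30 + 31 + 30 = 183 days.
December 1–10, 2186: 10 days.
Residual: 204 days.
Total: 11892 days.

11892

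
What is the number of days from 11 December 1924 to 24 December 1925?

378

December 1924: 31 − 11 = 20 days remain.
Then 11 full months totalling 334 days.
December 1–24, 1925: 24 days.
Total: 20 + 334 + 24 = 378 days.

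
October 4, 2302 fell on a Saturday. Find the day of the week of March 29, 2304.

Day-of-year of October 4, 2302: 277.
Day-of-year of March 29, 2304: 89.
2302 has 365 days, so 365 − 277 = 88 days remain in 2302.
Full years: 2303: 365. Sum = 365.
Total: 88 + 365 + 89 = 542 days.
542 mod 7 = 3, so 3 days after Saturday is Tuesday.

Tuesday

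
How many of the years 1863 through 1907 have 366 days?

10

Years divisible by 4 in [1863, 1907]: 1864, 1868, 1872, 1876, 1880, 1884, 1888, 1892, 1896, 1900, 1904.
Of these, 1900 is divisible by 100 but not 400, so not leap.
Leap years: 11 − 1 = 10.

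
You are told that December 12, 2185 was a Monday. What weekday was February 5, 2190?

Friday

December 12, 2185 → December 12, 2186: 365 days.
December 12, 2186 → December 12, 2187: 365 days.
December 12, 2187 → December 12, 2188: 366 days (2188 is a leap year).
December 12, 2188 → December 12, 2189: 365 days.
December 2189: 31 − 12 = 19 days remain.
Then January (31): 31 days.
February 1–5, 2190: 5 days (2190 is not a leap year).
Residual: 55 days.
Total: 1516 days.
1516 mod 7 = 4, so 4 days after Monday is Friday.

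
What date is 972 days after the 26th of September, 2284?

the 26th of May, 2287

Count 972 days after September 26, 2284:
Day-of-year of September 26, 2284: 270.
Day-of-year of May 26, 2287: 146.
2284 has 366 days, so 366 − 270 = 96 days remain in 2284.
Full years: 2285: 365; 2286: 365. Sum = 730.
Total: 96 + 730 + 146 = 972 days.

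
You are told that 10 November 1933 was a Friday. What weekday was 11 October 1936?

Sunday

November 10, 1933 → November 10, 1934: 365 days.
November 10, 1934 → November 10, 1935: 365 days.
November 1935: 30 − 10 = 20 days remain.
Then 10 full months totalling 305 days.
October 1–11, 1936: 11 days.
Residual: 336 days.
Total: 1066 days.
1066 mod 7 = 2, so 2 days after Friday is Sunday.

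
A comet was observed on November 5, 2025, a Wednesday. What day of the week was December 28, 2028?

Day-of-year of November 5, 2025: 309.
Day-of-year of December 28, 2028: 363.
2025 has 365 days, so 365 − 309 = 56 days remain in 2025.
Full years: 2026: 365; 2027: 365. Sum = 730.
Total: 56 + 730 + 363 = 1149 days.
1149 mod 7 = 1, so 1 day after Wednesday is Thursday.

Thursday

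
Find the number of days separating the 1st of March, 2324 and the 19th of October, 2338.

5345

Day-of-year of March 1, 2324: 61.
Day-of-year of October 19, 2338: 292.
2324 has 366 days, so 366 − 61 = 305 days remain in 2324.
Full years 2325–2337: 10 common + 3 leap = 10×365 + 3×366 = 4748 days.
Total: 305 + 4748 + 292 = 5345 days.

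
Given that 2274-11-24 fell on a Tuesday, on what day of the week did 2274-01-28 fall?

Wednesday

Count forward from the earlier date (January 28, 2274) to the later (November 24, 2274):
January 2274: 31 − 28 = 3 days remain.
Then 9 full months totalling 273 days.
November 1–24, 2274: 24 days.
Total: 3 + 273 + 24 = 300 days.
300 mod 7 = 6, so 6 days before Tuesday is Wednesday.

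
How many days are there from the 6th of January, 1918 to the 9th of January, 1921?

January 6, 1918 → January 6, 1919: 365 days.
January 6, 1919 → January 6, 1920: 365 days.
January 6, 1920 → January 6, 1921: 366 days (1920 is a leap year).
Within January 1921: 9 − 6 = 3 days.
Total: 1099 days.

1099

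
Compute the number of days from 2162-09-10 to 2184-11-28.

8115

From September 10, 2162 to September 10, 2184: 22 years, of which 6 contain a Feb 29 — 16×365 + 6×366 = 8036 days.
September 2184: 30 − 10 = 20 days remain.
Then October (31): 31 days.
November 1–28, 2184: 28 days.
Residual: 79 days.
Total: 8115 days.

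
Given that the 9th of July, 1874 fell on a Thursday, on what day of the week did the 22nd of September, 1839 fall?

Sunday

Count forward from the earlier date (September 22, 1839) to the later (July 9, 1874):
From September 22, 1839 to September 22, 1873: 34 years, of which 9 contain a Feb 29 — 25×365 + 9×366 = 12419 days.
September 1873: 30 − 22 = 8 days remain.
Then 9 full months totalling 273 days.
July 1–9, 1874: 9 days.
Residual: 290 days.
Total: 12709 days.
12709 mod 7 = 4, so 4 days before Thursday is Sunday.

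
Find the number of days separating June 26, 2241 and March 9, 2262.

Day-of-year of June 26, 2241: 177.
Day-of-year of March 9, 2262: 68.
2241 has 365 days, so 365 − 177 = 188 days remain in 2241.
Full years 2242–2261: 15 common + 5 leap = 15×365 + 5×366 = 7305 days.
Total: 188 + 7305 + 68 = 7561 days.

7561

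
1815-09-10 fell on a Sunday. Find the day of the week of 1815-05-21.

Sunday

Count forward from the earlier date (May 21, 1815) to the later (September 10, 1815):
May 1815: 31 − 21 = 10 days remain.
Then June (30), July (31), August (31): 30 + 31 + 31 = 92 days.
September 1–10, 1815: 10 days.
Total: 10 + 92 + 10 = 112 days.
112 is a multiple of 7, so 1815-05-21 falls on the same weekday: Sunday.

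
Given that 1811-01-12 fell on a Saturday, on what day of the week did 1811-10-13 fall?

Sunday

January 1811: 31 − 12 = 19 days remain.
Then February 1811 (28), March (31), April (30), May (31), June (30), July (31), August (31), September (30): 28 + 31 + 30 + 31 + 30 + 31 + 31 + 30 = 242 days.
October 1–13, 1811: 13 days.
Total: 19 + 242 + 13 = 274 days.
274 mod 7 = 1, so 1 day after Saturday is Sunday.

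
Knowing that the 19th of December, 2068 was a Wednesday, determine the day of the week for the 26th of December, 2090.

Tuesday

Day-of-year of December 19, 2068: 354.
Day-of-year of December 26, 2090: 360.
2068 has 366 days, so 366 − 354 = 12 days remain in 2068.
Full years 2069–2089: 16 common + 5 leap = 16×365 + 5×366 = 7670 days.
Total: 12 + 7670 + 360 = 8042 days.
8042 mod 7 = 6, so 6 days after Wednesday is Tuesday.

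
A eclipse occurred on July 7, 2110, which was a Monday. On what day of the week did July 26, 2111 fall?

Sunday

July 2110: 31 − 7 = 24 days remain.
Then 11 full months totalling 334 days.
July 1–26, 2111: 26 days.
Total: 24 + 334 + 26 = 384 days.
384 mod 7 = 6, so 6 days after Monday is Sunday.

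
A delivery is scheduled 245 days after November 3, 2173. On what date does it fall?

July 6, 2174

Count 245 days after November 3, 2173:
Day-of-year of November 3, 2173: 307.
Day-of-year of July 6, 2174: 187.
2173 has 365 days, so 365 − 307 = 58 days remain in 2173.
Total: 58 + 187 = 245 days.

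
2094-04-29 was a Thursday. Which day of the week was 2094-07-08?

April 2094: 30 − 29 = 1 day remains.
Then May (31), June (30): 31 + 30 = 61 days.
July 1–8, 2094: 8 days.
Total: 1 + 61 + 8 = 70 days.
70 is a multiple of 7, so 2094-07-08 falls on the same weekday: Thursday.

Thursday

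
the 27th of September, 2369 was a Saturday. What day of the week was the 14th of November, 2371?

Sunday

September 2369: 30 − 27 = 3 days remain.
Then 25 full months totalling 761 days.
November 1–14, 2371: 14 days.
Total: 3 + 761 + 14 = 778 days.
778 mod 7 = 1, so 1 day after Saturday is Sunday.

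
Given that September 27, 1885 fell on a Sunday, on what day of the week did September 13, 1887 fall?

Tuesday

September 1885: 30 − 27 = 3 days remain.
Then 23 full months totalling 700 days.
September 1–13, 1887: 13 days.
Total: 3 + 700 + 13 = 716 days.
716 mod 7 = 2, so 2 days after Sunday is Tuesday.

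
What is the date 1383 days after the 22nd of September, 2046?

the 6th of July, 2050

Count 1383 days after September 22, 2046:
Day-of-year of September 22, 2046: 265.
Day-of-year of July 6, 2050: 187.
2046 has 365 days, so 365 − 265 = 100 days remain in 2046.
Full years: 2047: 365; 2048: 366; 2049: 365. Sum = 1096.
Total: 100 + 1096 + 187 = 1383 days.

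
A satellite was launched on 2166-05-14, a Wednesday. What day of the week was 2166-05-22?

Thursday

Within May 2166: 22 − 14 = 8 days.
8 mod 7 = 1, so 1 day after Wednesday is Thursday.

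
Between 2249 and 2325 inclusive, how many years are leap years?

Years divisible by 4: 2252, 2256, …, 2324 — 19 in all.
Of these, 2300 is divisible by 100 but not 400, so not leap.
Leap years: 19 − 1 = 18.

18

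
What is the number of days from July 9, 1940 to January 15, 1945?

Day-of-year of July 9, 1940: 191.
Day-of-year of January 15, 1945: 15.
1940 has 366 days, so 366 − 191 = 175 days remain in 1940.
Full years: 1941: 365; 1942: 365; 1943: 365; 1944: 366. Sum = 1461.
Total: 175 + 1461 + 15 = 1651 days.

1651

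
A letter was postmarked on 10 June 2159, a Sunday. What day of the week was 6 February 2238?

From June 10, 2159 to June 10, 2237: 78 years, of which 19 contain a Feb 29 — 59×365 + 19×366 = 28489 days.
(2200 is not a leap year (divisible by 100 but not 400).)
June 2237: 30 − 10 = 20 days remain.
Then July (31), August (31), September (30), October (31), November (30), December (31), January (31): 31 + 31 + 30 + 31 + 30 + 31 + 31 = 215 days.
February 1–6, 2238: 6 days (2238 is not a leap year).
Residual: 241 days.
Total: 28730 days.
28730 mod 7 = 2, so 2 days after Sunday is Tuesday.

Tuesday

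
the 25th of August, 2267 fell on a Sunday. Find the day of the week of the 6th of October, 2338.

Thursday

Day-of-year of August 25, 2267: 237.
Day-of-year of October 6, 2338: 279.
2267 has 365 days, so 365 − 237 = 128 days remain in 2267.
Full years 2268–2337: 53 common + 17 leap = 53×365 + 17×366 = 25567 days.
Total: 128 + 25567 + 279 = 25974 days.
25974 mod 7 = 4, so 4 days after Sunday is Thursday.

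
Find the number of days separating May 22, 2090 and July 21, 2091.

425

May 22, 2090 → May 22, 2091: 365 days.
May 2091: 31 − 22 = 9 days remain.
Then June (30): 30 days.
July 1–21, 2091: 21 days.
Residual: 60 days.
Total: 425 days.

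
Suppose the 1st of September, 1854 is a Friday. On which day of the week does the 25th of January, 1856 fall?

Day-of-year of September 1, 1854: 244.
Day-of-year of January 25, 1856: 25.
1854 has 365 days, so 365 − 244 = 121 days remain in 1854.
Full years: 1855: 365. Sum = 365.
Total: 121 + 365 + 25 = 511 days.
511 is a multiple of 7, so the 25th of January, 1856 falls on the same weekday: Friday.

Friday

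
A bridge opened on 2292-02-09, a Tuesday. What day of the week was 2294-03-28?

Wednesday

February 2292: 29 − 9 = 20 days remain (2292 is a leap year, so February has 29 days).
Then 24 full months totalling 730 days.
March 1–28, 2294: 28 days.
Total: 20 + 730 + 28 = 778 days.
778 mod 7 = 1, so 1 day after Tuesday is Wednesday.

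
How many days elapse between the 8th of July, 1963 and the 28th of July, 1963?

Within July 1963: 28 − 8 = 20 days.

20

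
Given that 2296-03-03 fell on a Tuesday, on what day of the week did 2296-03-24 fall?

Within March 2296: 24 − 3 = 21 days.
21 is a multiple of 7, so 2296-03-24 falls on the same weekday: Tuesday.

Tuesday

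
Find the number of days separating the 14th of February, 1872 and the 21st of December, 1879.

Day-of-year of February 14, 1872: 45.
Day-of-year of December 21, 1879: 355.
1872 has 366 days, so 366 − 45 = 321 days remain in 1872.
Full years: 1873: 365; 1874: 365; 1875: 365; 1876: 366; 1877: 365; 1878: 365. Sum = 2191.
Total: 321 + 2191 + 355 = 2867 days.

2867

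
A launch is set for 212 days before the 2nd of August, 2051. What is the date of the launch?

the 2nd of January, 2051

Count 212 days before August 2, 2051:
January 2051: 31 − 2 = 29 days remain.
Then February 2051 (28), March (31), April (30), May (31), June (30), July (31): 28 + 31 + 30 + 31 + 30 + 31 = 181 days.
August 1–2, 2051: 2 days.
Total: 29 + 181 + 2 = 212 days.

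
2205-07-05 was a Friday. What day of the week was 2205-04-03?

Count forward from the earlier date (April 3, 2205) to the later (July 5, 2205):
April 2205: 30 − 3 = 27 days remain.
Then May (31), June (30): 31 + 30 = 61 days.
July 1–5, 2205: 5 days.
Total: 27 + 61 + 5 = 93 days.
93 mod 7 = 2, so 2 days before Friday is Wednesday.

Wednesday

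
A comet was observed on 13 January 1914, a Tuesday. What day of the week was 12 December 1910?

Count forward from the earlier date (December 12, 1910) to the later (January 13, 1914):
Day-of-year of December 12, 1910: 346.
Day-of-year of January 13, 1914: 13.
1910 has 365 days, so 365 − 346 = 19 days remain in 1910.
Full years: 1911: 365; 1912: 366; 1913: 365. Sum = 1096.
Total: 19 + 1096 + 13 = 1128 days.
1128 mod 7 = 1, so 1 day before Tuesday is Monday.

Monday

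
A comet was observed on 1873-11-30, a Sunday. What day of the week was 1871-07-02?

Count forward from the earlier date (July 2, 1871) to the later (November 30, 1873):
Day-of-year of July 2, 1871: 183.
Day-of-year of November 30, 1873: 334.
1871 has 365 days, so 365 − 183 = 182 days remain in 1871.
Full years: 1872: 366. Sum = 366.
Total: 182 + 366 + 334 = 882 days.
882 is a multiple of 7, so 1871-07-02 falls on the same weekday: Sunday.

Sunday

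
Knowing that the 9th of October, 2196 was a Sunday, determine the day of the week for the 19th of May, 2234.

Day-of-year of October 9, 2196: 283.
Day-of-year of May 19, 2234: 139.
2196 has 366 days, so 366 − 283 = 83 days remain in 2196.
Full years 2197–2233: 29 common + 8 leap = 29×365 + 8×366 = 13513 days.
Total: 83 + 13513 + 139 = 13735 days.
13735 mod 7 = 1, so 1 day after Sunday is Monday.

Monday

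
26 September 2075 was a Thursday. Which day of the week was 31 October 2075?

September 2075: 30 − 26 = 4 days remain.
October 1–31, 2075: 31 days.
Total: 4 + 31 = 35 days.
35 is a multiple of 7, so 31 October 2075 falls on the same weekday: Thursday.

Thursday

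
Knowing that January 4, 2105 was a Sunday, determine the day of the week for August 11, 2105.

Tuesday

January 2105: 31 − 4 = 27 days remain.
Then February 2105 (28), March (31), April (30), May (31), June (30), July (31): 28 + 31 + 30 + 31 + 30 + 31 = 181 days.
August 1–11, 2105: 11 days.
Total: 27 + 181 + 11 = 219 days.
219 mod 7 = 2, so 2 days after Sunday is Tuesday.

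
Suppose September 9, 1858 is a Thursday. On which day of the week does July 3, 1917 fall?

From September 9, 1858 to September 9, 1916: 58 years, of which 14 contain a Feb 29 — 44×365 + 14×366 = 21184 days.
(1900 is not a leap year (divisible by 100 but not 400).)
September 1916: 30 − 9 = 21 days remain.
Then 9 full months totalling 273 days.
July 1–3, 1917: 3 days.
Residual: 297 days.
Total: 21481 days.
21481 mod 7 = 5, so 5 days after Thursday is Tuesday.

Tuesday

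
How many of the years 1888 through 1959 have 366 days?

17

Years divisible by 4: 1888, 1892, …, 1956 — 18 in all.
Of these, 1900 is divisible by 100 but not 400, so not leap.
Leap years: 18 − 1 = 17.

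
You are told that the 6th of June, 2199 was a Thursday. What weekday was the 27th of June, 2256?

Friday

From June 6, 2199 to June 6, 2256: 57 years, of which 14 contain a Feb 29 — 43×365 + 14×366 = 20819 days.
(2200 is not a leap year (divisible by 100 but not 400).)
Within June 2256: 27 − 6 = 21 days.
Total: 20840 days.
20840 mod 7 = 1, so 1 day after Thursday is Friday.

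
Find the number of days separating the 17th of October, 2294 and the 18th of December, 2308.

5175

Day-of-year of October 17, 2294: 290.
Day-of-year of December 18, 2308: 353.
2294 has 365 days, so 365 − 290 = 75 days remain in 2294.
Full years 2295–2307: 11 common + 2 leap = 11×365 + 2×366 = 4747 days.
Total: 75 + 4747 + 353 = 5175 days.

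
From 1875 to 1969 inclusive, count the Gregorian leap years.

Years divisible by 4: 1876, 1880, …, 1968 — 24 in all.
Of these, 1900 is divisible by 100 but not 400, so not leap.
Leap years: 24 − 1 = 23.

23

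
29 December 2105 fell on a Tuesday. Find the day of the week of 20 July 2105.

Count forward from the earlier date (July 20, 2105) to the later (December 29, 2105):
July 2105: 31 − 20 = 11 days remain.
Then August (31), September (30), October (31), November (30): 31 + 30 + 31 + 30 = 122 days.
December 1–29, 2105: 29 days.
Total: 11 + 122 + 29 = 162 days.
162 mod 7 = 1, so 1 day before Tuesday is Monday.

Monday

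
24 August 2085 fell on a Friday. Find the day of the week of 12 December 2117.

From August 24, 2085 to August 24, 2117: 32 years, of which 7 contain a Feb 29 — 25×365 + 7×366 = 11687 days.
(2100 is not a leap year (divisible by 100 but not 400).)
August 2117: 31 − 24 = 7 days remain.
Then September (30), October (31), November (30): 30 + 31 + 30 = 91 days.
December 1–12, 2117: 12 days.
Residual: 110 days.
Total: 11797 days.
11797 mod 7 = 2, so 2 days after Friday is Sunday.

Sunday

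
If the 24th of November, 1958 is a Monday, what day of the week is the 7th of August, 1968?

Day-of-year of November 24, 1958: 328.
Day-of-year of August 7, 1968: 220.
1958 has 365 days, so 365 − 328 = 37 days remain in 1958.
Full years 1959–1967: 7 common + 2 leap = 7×365 + 2×366 = 3287 days.
Total: 37 + 3287 + 220 = 3544 days.
3544 mod 7 = 2, so 2 days after Monday is Wednesday.

Wednesday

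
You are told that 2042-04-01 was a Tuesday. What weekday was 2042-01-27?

Count forward from the earlier date (January 27, 2042) to the later (April 1, 2042):
January 2042: 31 − 27 = 4 days remain.
Then February 2042 (28), March (31): 28 + 31 = 59 days.
April 1, 2042: 1 day.
Total: 4 + 59 + 1 = 64 days.
64 mod 7 = 1, so 1 day before Tuesday is Monday.

Monday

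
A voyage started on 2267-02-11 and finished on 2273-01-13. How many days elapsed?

2163

February 11, 2267 → February 11, 2268: 365 days.
February 11, 2268 → February 11, 2269: 366 days (2268 is a leap year).
February 11, 2269 → February 11, 2270: 365 days.
February 11, 2270 → February 11, 2271: 365 days.
February 11, 2271 → February 11, 2272: 365 days.
February 2272: 29 − 11 = 18 days remain (2272 is a leap year, so February has 29 days).
Then 10 full months totalling 306 days.
January 1–13, 2273: 13 days.
Residual: 337 days.
Total: 2163 days.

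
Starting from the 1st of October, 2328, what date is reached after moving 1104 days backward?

the 23rd of September, 2325

Count 1104 days before October 1, 2328:
Day-of-year of September 23, 2325: 266.
Day-of-year of October 1, 2328: 275.
2325 has 365 days, so 365 − 266 = 99 days remain in 2325.
Full years: 2326: 365; 2327: 365. Sum = 730.
Total: 99 + 730 + 275 = 1104 days.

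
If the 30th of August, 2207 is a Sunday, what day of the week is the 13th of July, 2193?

Count forward from the earlier date (July 13, 2193) to the later (August 30, 2207):
From July 13, 2193 to July 13, 2207: 14 years, of which 2 contain a Feb 29 — 12×365 + 2×366 = 5112 days.
(2200 is not a leap year (divisible by 100 but not 400).)
July 2207: 31 − 13 = 18 days remain.
August 1–30, 2207: 30 days.
Residual: 48 days.
Total: 5160 days.
5160 mod 7 = 1, so 1 day before Sunday is Saturday.

Saturday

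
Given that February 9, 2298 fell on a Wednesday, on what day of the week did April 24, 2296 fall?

Count forward from the earlier date (April 24, 2296) to the later (February 9, 2298):
April 2296: 30 − 24 = 6 days remain.
Then 21 full months totalling 641 days.
February 1–9, 2298: 9 days (2298 is not a leap year).
Total: 6 + 641 + 9 = 656 days.
656 mod 7 = 5, so 5 days before Wednesday is Friday.

Friday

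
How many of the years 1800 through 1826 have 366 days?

Years divisible by 4 in [1800, 1826]: 1800, 1804, 1808, 1812, 1816, 1820, 1824.
Of these, 1800 is divisible by 100 but not 400, so not leap.
Leap years: 7 − 1 = 6.

6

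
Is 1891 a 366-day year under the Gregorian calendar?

1891 is not a leap year.

No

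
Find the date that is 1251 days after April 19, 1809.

September 21, 1812

Count 1251 days after April 19, 1809:
April 19, 1809 → April 19, 1810: 365 days.
April 19, 1810 → April 19, 1811: 365 days.
April 19, 1811 → April 19, 1812: 366 days (1812 is a leap year).
April 1812: 30 − 19 = 11 days remain.
Then May (31), June (30), July (31), August (31): 31 + 30 + 31 + 31 = 123 days.
September 1–21, 1812: 21 days.
Residual: 155 days.
Total: 1251 days.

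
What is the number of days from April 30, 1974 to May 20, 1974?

April 1974: 30 − 30 = 0 days remain.
May 1–20, 1974: 20 days.
Total: 0 + 20 = 20 days.

20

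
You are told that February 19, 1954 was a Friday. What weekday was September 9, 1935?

Monday

Count forward from the earlier date (September 9, 1935) to the later (February 19, 1954):
From September 9, 1935 to September 9, 1953: 18 years, of which 5 contain a Feb 29 — 13×365 + 5×366 = 6575 days.
September 1953: 30 − 9 = 21 days remain.
Then October (31), November (30), December (31), January (31): 31 + 30 + 31 + 31 = 123 days.
February 1–19, 1954: 19 days (1954 is not a leap year).
Residual: 163 days.
Total: 6738 days.
6738 mod 7 = 4, so 4 days before Friday is Monday.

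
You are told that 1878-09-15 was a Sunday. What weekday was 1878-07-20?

Count forward from the earlier date (July 20, 1878) to the later (September 15, 1878):
July 1878: 31 − 20 = 11 days remain.
Then August (31): 31 days.
September 1–15, 1878: 15 days.
Total: 11 + 31 + 15 = 57 days.
57 mod 7 = 1, so 1 day before Sunday is Saturday.

Saturday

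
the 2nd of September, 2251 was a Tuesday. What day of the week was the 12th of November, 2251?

Wednesday

September 2251: 30 − 2 = 28 days remain.
Then October (31): 31 days.
November 1–12, 2251: 12 days.
Total: 28 + 31 + 12 = 71 days.
71 mod 7 = 1, so 1 day after Tuesday is Wednesday.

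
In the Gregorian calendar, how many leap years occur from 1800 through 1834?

8

Years divisible by 4 in [1800, 1834]: 1800, 1804, 1808, 1812, 1816, 1820, 1824, 1828, 1832.
Of these, 1800 is divisible by 100 but not 400, so not leap.
Leap years: 9 − 1 = 8.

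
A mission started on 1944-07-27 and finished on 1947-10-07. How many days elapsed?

1167

July 27, 1944 → July 27, 1945: 365 days.
July 27, 1945 → July 27, 1946: 365 days.
July 27, 1946 → July 27, 1947: 365 days.
July 1947: 31 − 27 = 4 days remain.
Then August (31), September (30): 31 + 30 = 61 days.
October 1–7, 1947: 7 days.
Residual: 72 days.
Total: 1167 days.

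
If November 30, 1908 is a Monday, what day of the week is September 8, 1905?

Count forward from the earlier date (September 8, 1905) to the later (November 30, 1908):
Day-of-year of September 8, 1905: 251.
Day-of-year of November 30, 1908: 335.
1905 has 365 days, so 365 − 251 = 114 days remain in 1905.
Full years: 1906: 365; 1907: 365. Sum = 730.
Total: 114 + 730 + 335 = 1179 days.
1179 mod 7 = 3, so 3 days before Monday is Friday.

Friday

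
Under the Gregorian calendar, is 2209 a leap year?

2209 is not a leap year.

No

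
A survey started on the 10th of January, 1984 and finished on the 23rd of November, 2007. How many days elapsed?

Day-of-year of January 10, 1984: 10.
Day-of-year of November 23, 2007: 327.
1984 has 366 days, so 366 − 10 = 356 days remain in 1984.
Full years 1985–2006: 17 common + 5 leap = 17×365 + 5×366 = 8035 days.
Total: 356 + 8035 + 327 = 8718 days.

8718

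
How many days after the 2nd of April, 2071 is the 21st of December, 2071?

263

April 2071: 30 − 2 = 28 days remain.
Then May (31), June (30), July (31), August (31), September (30), October (31), November (30): 31 + 30 + 31 + 31 + 30 + 31 + 30 = 214 days.
December 1–21, 2071: 21 days.
Total: 28 + 214 + 21 = 263 days.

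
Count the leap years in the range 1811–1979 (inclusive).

Years divisible by 4: 1812, 1816, …, 1976 — 42 in all.
Of these, 1900 is divisible by 100 but not 400, so not leap.
Leap years: 42 − 1 = 41.

41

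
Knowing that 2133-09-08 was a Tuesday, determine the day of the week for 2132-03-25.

Tuesday

Count forward from the earlier date (March 25, 2132) to the later (September 8, 2133):
March 2132: 31 − 25 = 6 days remain.
Then 17 full months totalling 518 days.
September 1–8, 2133: 8 days.
Total: 6 + 518 + 8 = 532 days.
532 is a multiple of 7, so 2132-03-25 falls on the same weekday: Tuesday.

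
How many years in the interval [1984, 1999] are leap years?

Years divisible by 4 in [1984, 1999]: 1984, 1988, 1992, 1996.
No century exceptions apply. Count: 4.

4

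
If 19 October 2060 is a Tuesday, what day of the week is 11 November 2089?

Friday

From October 19, 2060 to October 19, 2089: 29 years, of which 7 contain a Feb 29 — 22×365 + 7×366 = 10592 days.
October 2089: 31 − 19 = 12 days remain.
November 1–11, 2089: 11 days.
Residual: 23 days.
Total: 10615 days.
10615 mod 7 = 3, so 3 days after Tuesday is Friday.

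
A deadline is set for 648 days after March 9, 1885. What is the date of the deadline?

December 17, 1886

Count 648 days after March 9, 1885:
March 9, 1885 → March 9, 1886: 365 days.
March 1886: 31 − 9 = 22 days remain.
Then April (30), May (31), June (30), July (31), August (31), September (30), October (31), November (30): 30 + 31 + 30 + 31 + 31 + 30 + 31 + 30 = 244 days.
December 1–17, 1886: 17 days.
Residual: 283 days.
Total: 648 days.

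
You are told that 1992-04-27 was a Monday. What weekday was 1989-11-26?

Count forward from the earlier date (November 26, 1989) to the later (April 27, 1992):
November 26, 1989 → November 26, 1990: 365 days.
November 26, 1990 → November 26, 1991: 365 days.
November 1991: 30 − 26 = 4 days remain.
Then December (31), January (31), February 1992 (29), March (31): 31 + 31 + 29 + 31 = 122 days.
April 1–27, 1992: 27 days.
Residual: 153 days.
Total: 883 days.
883 mod 7 = 1, so 1 day before Monday is Sunday.

Sunday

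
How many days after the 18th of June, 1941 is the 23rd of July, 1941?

June 1941: 30 − 18 = 12 days remain.
July 1–23, 1941: 23 days.
Total: 12 + 23 = 35 days.

35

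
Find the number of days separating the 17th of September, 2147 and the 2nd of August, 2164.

From September 17, 2147 to September 17, 2163: 16 years, of which 4 contain a Feb 29 — 12×365 + 4×366 = 5844 days.
September 2163: 30 − 17 = 13 days remain.
Then 10 full months totalling 305 days.
August 1–2, 2164: 2 days.
Residual: 320 days.
Total: 6164 days.

6164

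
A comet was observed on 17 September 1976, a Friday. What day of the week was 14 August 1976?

Count forward from the earlier date (August 14, 1976) to the later (September 17, 1976):
August 1976: 31 − 14 = 17 days remain.
September 1–17, 1976: 17 days.
Total: 17 + 17 = 34 days.
34 mod 7 = 6, so 6 days before Friday is Saturday.

Saturday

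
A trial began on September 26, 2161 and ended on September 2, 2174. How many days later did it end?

4724

Day-of-year of September 26, 2161: 269.
Day-of-year of September 2, 2174: 245.
2161 has 365 days, so 365 − 269 = 96 days remain in 2161.
Full years 2162–2173: 9 common + 3 leap = 9×365 + 3×366 = 4383 days.
Total: 96 + 4383 + 245 = 4724 days.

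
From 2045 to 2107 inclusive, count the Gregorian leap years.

Years divisible by 4: 2048, 2052, …, 2104 — 15 in all.
Of these, 2100 is divisible by 100 but not 400, so not leap.
Leap years: 15 − 1 = 14.

14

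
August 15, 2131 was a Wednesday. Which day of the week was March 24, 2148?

From August 15, 2131 to August 15, 2147: 16 years, of which 4 contain a Feb 29 — 12×365 + 4×366 = 5844 days.
August 2147: 31 − 15 = 16 days remain.
Then September (30), October (31), November (30), December (31), January (31), February 2148 (29): 30 + 31 + 30 + 31 + 31 + 29 = 182 days.
March 1–24, 2148: 24 days.
Residual: 222 days.
Total: 6066 days.
6066 mod 7 = 4, so 4 days after Wednesday is Sunday.

Sunday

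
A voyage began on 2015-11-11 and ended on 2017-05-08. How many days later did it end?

November 2015: 30 − 11 = 19 days remain.
Then 17 full months totalling 517 days.
May 1–8, 2017: 8 days.
Total: 19 + 517 + 8 = 544 days.

544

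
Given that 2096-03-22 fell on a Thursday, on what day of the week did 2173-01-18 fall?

Day-of-year of March 22, 2096: 82.
Day-of-year of January 18, 2173: 18.
2096 has 366 days, so 366 − 82 = 284 days remain in 2096.
Full years 2097–2172: 58 common + 18 leap = 58×365 + 18×366 = 27758 days.
Total: 284 + 27758 + 18 = 28060 days.
28060 mod 7 = 4, so 4 days after Thursday is Monday.

Monday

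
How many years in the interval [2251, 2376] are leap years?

31

Years divisible by 4: 2252, 2256, …, 2376 — 32 in all.
Of these, 2300 is divisible by 100 but not 400, so not leap.
Leap years: 32 − 1 = 31.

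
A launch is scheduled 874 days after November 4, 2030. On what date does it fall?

March 27, 2033

Count 874 days after November 4, 2030:
November 4, 2030 → November 4, 2031: 365 days.
November 4, 2031 → November 4, 2032: 366 days (2032 is a leap year).
November 2032: 30 − 4 = 26 days remain.
Then December (31), January (31), February 2033 (28): 31 + 31 + 28 = 90 days.
March 1–27, 2033: 27 days.
Residual: 143 days.
Total: 874 days.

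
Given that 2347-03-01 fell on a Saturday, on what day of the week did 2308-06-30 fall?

Count forward from the earlier date (June 30, 2308) to the later (March 1, 2347):
From June 30, 2308 to June 30, 2346: 38 years, of which 9 contain a Feb 29 — 29×365 + 9×366 = 13879 days.
June 2346: 30 − 30 = 0 days remain.
Then July (31), August (31), September (30), October (31), November (30), December (31), January (31), February 2347 (28): 31 + 31 + 30 + 31 + 30 + 31 + 31 + 28 = 243 days.
March 1, 2347: 1 day.
Residual: 244 days.
Total: 14123 days.
14123 mod 7 = 4, so 4 days before Saturday is Tuesday.

Tuesday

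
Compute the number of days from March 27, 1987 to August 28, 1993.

2346

March 27, 1987 → March 27, 1988: 366 days (1988 is a leap year).
March 27, 1988 → March 27, 1989: 365 days.
March 27, 1989 → March 27, 1990: 365 days.
March 27, 1990 → March 27, 1991: 365 days.
March 27, 1991 → March 27, 1992: 366 days (1992 is a leap year).
March 27, 1992 → March 27, 1993: 365 days.
March 1993: 31 − 27 = 4 days remain.
Then April (30), May (31), June (30), July (31): 30 + 31 + 30 + 31 = 122 days.
August 1–28, 1993: 28 days.
Residual: 154 days.
Total: 2346 days.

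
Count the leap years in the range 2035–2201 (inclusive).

Years divisible by 4: 2036, 2040, …, 2200 — 42 in all.
Of these, 2100, 2200 are divisible by 100 but not 400, so not leap.
Leap years: 42 − 2 = 40.

40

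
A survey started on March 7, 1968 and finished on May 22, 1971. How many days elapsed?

Day-of-year of March 7, 1968: 67.
Day-of-year of May 22, 1971: 142.
1968 has 366 days, so 366 − 67 = 299 days remain in 1968.
Full years: 1969: 365; 1970: 365. Sum = 730.
Total: 299 + 730 + 142 = 1171 days.

1171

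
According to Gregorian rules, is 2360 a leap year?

Yes

2360 is a leap year.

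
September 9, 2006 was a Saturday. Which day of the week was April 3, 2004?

Count forward from the earlier date (April 3, 2004) to the later (September 9, 2006):
April 3, 2004 → April 3, 2005: 365 days.
April 3, 2005 → April 3, 2006: 365 days.
April 2006: 30 − 3 = 27 days remain.
Then May (31), June (30), July (31), August (31): 31 + 30 + 31 + 31 = 123 days.
September 1–9, 2006: 9 days.
Residual: 159 days.
Total: 889 days.
889 is a multiple of 7, so April 3, 2004 falls on the same weekday: Saturday.

Saturday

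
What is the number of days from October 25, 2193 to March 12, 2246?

From October 25, 2193 to October 25, 2245: 52 years, of which 12 contain a Feb 29 — 40×365 + 12×366 = 18992 days.
(2200 is not a leap year (divisible by 100 but not 400).)
October 2245: 31 − 25 = 6 days remain.
Then November (30), December (31), January (31), February 2246 (28): 30 + 31 + 31 + 28 = 120 days.
March 1–12, 2246: 12 days.
Residual: 138 days.
Total: 19130 days.

19130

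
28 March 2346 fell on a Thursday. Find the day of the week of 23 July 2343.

Count forward from the earlier date (July 23, 2343) to the later (March 28, 2346):
Day-of-year of July 23, 2343: 204.
Day-of-year of March 28, 2346: 87.
2343 has 365 days, so 365 − 204 = 161 days remain in 2343.
Full years: 2344: 366; 2345: 365. Sum = 731.
Total: 161 + 731 + 87 = 979 days.
979 mod 7 = 6, so 6 days before Thursday is Friday.

Friday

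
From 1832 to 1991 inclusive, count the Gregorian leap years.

39

Years divisible by 4: 1832, 1836, …, 1988 — 40 in all.
Of these, 1900 is divisible by 100 but not 400, so not leap.
Leap years: 40 − 1 = 39.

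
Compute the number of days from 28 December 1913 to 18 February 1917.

1148

December 28, 1913 → December 28, 1914: 365 days.
December 28, 1914 → December 28, 1915: 365 days.
December 28, 1915 → December 28, 1916: 366 days (1916 is a leap year).
December 1916: 31 − 28 = 3 days remain.
Then January (31): 31 days.
February 1–18, 1917: 18 days (1917 is not a leap year).
Residual: 52 days.
Total: 1148 days.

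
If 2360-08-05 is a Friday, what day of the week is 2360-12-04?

August 2360: 31 − 5 = 26 days remain.
Then September (30), October (31), November (30): 30 + 31 + 30 = 91 days.
December 1–4, 2360: 4 days.
Total: 26 + 91 + 4 = 121 days.
121 mod 7 = 2, so 2 days after Friday is Sunday.

Sunday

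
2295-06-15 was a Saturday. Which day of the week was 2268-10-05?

Count forward from the earlier date (October 5, 2268) to the later (June 15, 2295):
From October 5, 2268 to October 5, 2294: 26 years, of which 6 contain a Feb 29 — 20×365 + 6×366 = 9496 days.
October 2294: 31 − 5 = 26 days remain.
Then November (30), December (31), January (31), February 2295 (28), March (31), April (30), May (31): 30 + 31 + 31 + 28 + 31 + 30 + 31 = 212 days.
June 1–15, 2295: 15 days.
Residual: 253 days.
Total: 9749 days.
9749 mod 7 = 5, so 5 days before Saturday is Monday.

Monday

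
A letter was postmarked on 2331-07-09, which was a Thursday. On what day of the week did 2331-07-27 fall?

Within July 2331: 27 − 9 = 18 days.
18 mod 7 = 4, so 4 days after Thursday is Monday.

Monday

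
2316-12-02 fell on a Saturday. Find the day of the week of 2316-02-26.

Count forward from the earlier date (February 26, 2316) to the later (December 2, 2316):
February 2316: 29 − 26 = 3 days remain (2316 is a leap year, so February has 29 days).
Then 9 full months totalling 275 days.
December 1–2, 2316: 2 days.
Total: 3 + 275 + 2 = 280 days.
280 is a multiple of 7, so 2316-02-26 falls on the same weekday: Saturday.

Saturday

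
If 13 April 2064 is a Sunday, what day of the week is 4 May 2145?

Tuesday

Day-of-year of April 13, 2064: 104.
Day-of-year of May 4, 2145: 124.
2064 has 366 days, so 366 − 104 = 262 days remain in 2064.
Full years 2065–2144: 61 common + 19 leap = 61×365 + 19×366 = 29219 days.
Total: 262 + 29219 + 124 = 29605 days.
29605 mod 7 = 2, so 2 days after Sunday is Tuesday.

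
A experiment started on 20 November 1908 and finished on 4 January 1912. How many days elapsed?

1140

November 20, 1908 → November 20, 1909: 365 days.
November 20, 1909 → November 20, 1910: 365 days.
November 20, 1910 → November 20, 1911: 365 days.
November 1911: 30 − 20 = 10 days remain.
Then December (31): 31 days.
January 1–4, 1912: 4 days.
Residual: 45 days.
Total: 1140 days.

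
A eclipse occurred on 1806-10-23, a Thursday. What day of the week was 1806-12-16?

October 1806: 31 − 23 = 8 days remain.
Then November (30): 30 days.
December 1–16, 1806: 16 days.
Total: 8 + 30 + 16 = 54 days.
54 mod 7 = 5, so 5 days after Thursday is Tuesday.

Tuesday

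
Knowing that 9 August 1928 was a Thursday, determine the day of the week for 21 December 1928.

August 1928: 31 − 9 = 22 days remain.
Then September (30), October (31), November (30): 30 + 31 + 30 = 91 days.
December 1–21, 1928: 21 days.
Total: 22 + 91 + 21 = 134 days.
134 mod 7 = 1, so 1 day after Thursday is Friday.

Friday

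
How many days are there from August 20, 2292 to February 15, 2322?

Day-of-year of August 20, 2292: 233.
Day-of-year of February 15, 2322: 46.
2292 has 366 days, so 366 − 233 = 133 days remain in 2292.
Full years 2293–2321: 23 common + 6 leap = 23×365 + 6×366 = 10591 days.
Total: 133 + 10591 + 46 = 10770 days.

10770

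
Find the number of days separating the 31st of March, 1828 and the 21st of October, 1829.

March 1828: 31 − 31 = 0 days remain.
Then 18 full months totalling 548 days.
October 1–21, 1829: 21 days.
Total: 0 + 548 + 21 = 569 days.

569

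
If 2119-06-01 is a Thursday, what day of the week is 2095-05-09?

Count forward from the earlier date (May 9, 2095) to the later (June 1, 2119):
From May 9, 2095 to May 9, 2119: 24 years, of which 5 contain a Feb 29 — 19×365 + 5×366 = 8765 days.
(2100 is not a leap year (divisible by 100 but not 400).)
May 2119: 31 − 9 = 22 days remain.
June 1, 2119: 1 day.
Residual: 23 days.
Total: 8788 days.
8788 mod 7 = 3, so 3 days before Thursday is Monday.

Monday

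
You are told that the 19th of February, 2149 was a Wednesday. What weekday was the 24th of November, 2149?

February 2149: 28 − 19 = 9 days remain (2149 is not a leap year, so February has 28 days).
Then March (31), April (30), May (31), June (30), July (31), August (31), September (30), October (31): 31 + 30 + 31 + 30 + 31 + 31 + 30 + 31 = 245 days.
November 1–24, 2149: 24 days.
Total: 9 + 245 + 24 = 278 days.
278 mod 7 = 5, so 5 days after Wednesday is Monday.

Monday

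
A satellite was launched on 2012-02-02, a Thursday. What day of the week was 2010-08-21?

Count forward from the earlier date (August 21, 2010) to the later (February 2, 2012):
August 21, 2010 → August 21, 2011: 365 days.
August 2011: 31 − 21 = 10 days remain.
Then September (30), October (31), November (30), December (31), January (31): 30 + 31 + 30 + 31 + 31 = 153 days.
February 1–2, 2012: 2 days (2012 is a leap year).
Residual: 165 days.
Total: 530 days.
530 mod 7 = 5, so 5 days before Thursday is Saturday.

Saturday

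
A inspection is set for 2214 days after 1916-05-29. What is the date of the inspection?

1922-06-21

Count 2214 days after May 29, 1916:
Day-of-year of May 29, 1916: 150.
Day-of-year of June 21, 1922: 172.
1916 has 366 days, so 366 − 150 = 216 days remain in 1916.
Full years: 1917: 365; 1918: 365; 1919: 365; 1920: 366; 1921: 365. Sum = 1826.
Total: 216 + 1826 + 172 = 2214 days.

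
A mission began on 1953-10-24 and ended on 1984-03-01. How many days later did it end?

11086

From October 24, 1953 to October 24, 1983: 30 years, of which 7 contain a Feb 29 — 23×365 + 7×366 = 10957 days.
October 1983: 31 − 24 = 7 days remain.
Then November (30), December (31), January (31), February 1984 (29): 30 + 31 + 31 + 29 = 121 days.
March 1, 1984: 1 day.
Residual: 129 days.
Total: 11086 days.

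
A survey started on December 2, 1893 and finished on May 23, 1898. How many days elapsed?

1633

December 2, 1893 → December 2, 1894: 365 days.
December 2, 1894 → December 2, 1895: 365 days.
December 2, 1895 → December 2, 1896: 366 days (1896 is a leap year).
December 2, 1896 → December 2, 1897: 365 days.
December 1897: 31 − 2 = 29 days remain.
Then January (31), February 1898 (28), March (31), April (30): 31 + 28 + 31 + 30 = 120 days.
May 1–23, 1898: 23 days.
Residual: 172 days.
Total: 1633 days.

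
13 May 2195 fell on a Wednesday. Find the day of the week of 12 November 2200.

May 13, 2195 → May 13, 2196: 366 days (2196 is a leap year).
May 13, 2196 → May 13, 2197: 365 days.
May 13, 2197 → May 13, 2198: 365 days.
May 13, 2198 → May 13, 2199: 365 days.
May 13, 2199 → May 13, 2200: 365 days (2200 is not a leap year (divisible by 100 but not 400)).
May 2200: 31 − 13 = 18 days remain.
Then June (30), July (31), August (31), September (30), October (31): 30 + 31 + 31 + 30 + 31 = 153 days.
November 1–12, 2200: 12 days.
Residual: 183 days.
Total: 2009 days.
2009 is a multiple of 7, so 12 November 2200 falls on the same weekday: Wednesday.

Wednesday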